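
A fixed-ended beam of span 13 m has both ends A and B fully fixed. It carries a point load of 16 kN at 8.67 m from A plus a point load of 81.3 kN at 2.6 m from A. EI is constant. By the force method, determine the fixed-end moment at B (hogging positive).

M_B = 64.64 kN·m

Take the two fixed-end moments M_A, M_B as redundants; the released structure is the simple span AB.
On the primary (simply-supported) span, the end slopes from the loading are:
  at A: point load 16 at a = 8.67: Pab(L + b)/(6LEI) = 133.5/EI
  at B: point load 16 at a = 8.67: Pab(L + a)/(6LEI) = 166.9/EI
  at A: point load 81.3 at a = 2.6: Pab(L + b)/(6LEI) = 659.5/EI
  at B: point load 81.3 at a = 2.6: Pab(L + a)/(6LEI) = 439.7/EI
  θ_A0 = 793/EI,  θ_B0 = 606.5/EI
Flexibility coefficients: a unit moment at one end gives L/(3EI) there and L/(6EI) at the far end, so f₁₁ = f₂₂ = 4.333/EI and f₁₂ = f₂₁ = 2.167/EI.
Compatibility — zero rotation at each built-in end:
  4.333 M_A + 2.167 M_B = 793
  2.167 M_A + 4.333 M_B = 606.5
Solving the pair gives M_A = 150.7 kN·m and M_B = 64.64 kN·m (hogging).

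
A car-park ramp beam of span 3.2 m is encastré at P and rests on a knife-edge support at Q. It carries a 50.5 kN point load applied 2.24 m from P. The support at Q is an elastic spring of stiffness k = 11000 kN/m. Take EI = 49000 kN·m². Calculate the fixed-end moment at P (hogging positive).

M_P = 48.44 kN·m

Remove the prop at Q; the released (primary) structure is a cantilever built in at P.
Deflection at Q on the released cantilever, summing each load's contribution:
  point load 50.5 at a = 2.24: Pa²(3L − a)/(6EI) = 310.8/EI
Tip deflection under a unit load at Q: L³/(3EI) = 10.92/EI.
With EI = 49000 kN·m²: δ_0 = 0.006343 m and δ_{QQ} = 0.000223 m/kN.
Compatibility — the spring shortens by R_Q/k under the reaction it provides: δ_0 − R_Q·δ_{QQ} = R_Q/k. With 1/k = 0.000091 m/kN, R_Q = δ_0 / (δ_{QQ} + 1/k) = 0.006343 / (0.000223 + 0.000091) = 20.21 kN.
Moment equilibrium about P: M_P = Σ(load moments about P) − R_Q·L = 113.1 − 20.21×3.2 = 48.44 kN·m.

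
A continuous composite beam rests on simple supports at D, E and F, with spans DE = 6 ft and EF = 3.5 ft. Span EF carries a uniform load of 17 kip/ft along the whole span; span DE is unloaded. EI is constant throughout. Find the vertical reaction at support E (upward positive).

R_E = 34.09 kip

Release continuity at E by inserting a hinge; the redundant is the internal moment M_E. The primary structure is two simply-supported spans DE and EF.
Rotations at E on the released spans (each span's end-slope, ×1/EI):
  span EF: UDL 17: wL³/(24EI) = 30.37/EI
  relative rotation θ_0 = (0 + 30.37)/EI = 30.37/EI
A unit hogging moment at E produces rotation L₁/(3EI) + L₂/(3EI) = 3.167/EI.
Slope continuity at E: θ_0 = M_E·3.167/EI, so M_E = 30.37/3.167 = 9.59 kip·ft (hogging).
Span DE, ΣM about D with M_E applied at E: R_E^{DE}·6 = 0 + 9.59, so R_E^{DE} = 1.598 kip and R_D = 0 − 1.598 = -1.598 kip.
Span EF, ΣM about F: R_E^{EF}·3.5 = 104.1 + 9.59, so R_E^{EF} = 32.49 kip and R_F = 59.5 − 32.49 = 27.01 kip.
R_E = 1.598 + 32.49 = 34.09 kip.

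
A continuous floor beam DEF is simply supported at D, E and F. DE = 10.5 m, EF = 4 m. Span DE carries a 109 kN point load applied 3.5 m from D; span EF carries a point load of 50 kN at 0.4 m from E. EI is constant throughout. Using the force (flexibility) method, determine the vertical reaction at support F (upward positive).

Take M_E as the redundant. Released structure: two simple spans DE and EF with a hinge at E.
Discontinuity in slope at E on the released structure — sum the simple-span end rotations:
  span DE: point load 109 at a = 3.5: Pab(L + a)/(6LEI) = 593.4/EI
  span EF: point load 50 at a = 0.4: Pab(L + b)/(6LEI) = 22.8/EI
  relative rotation θ_0 = (593.4 + 22.8)/EI = 616.2/EI
A unit hogging moment at E produces rotation L₁/(3EI) + L₂/(3EI) = 4.833/EI.
Slope continuity at E: θ_0 = M_E·4.833/EI, so M_E = 616.2/4.833 = 127.5 kN·m (hogging).
Span EF, ΣM about F: R_E^{EF}·4 = 180 + 127.5, so R_E^{EF} = 76.87 kN and R_F = 50 − 76.87 = -26.87 kN.

R_F = -26.87 kN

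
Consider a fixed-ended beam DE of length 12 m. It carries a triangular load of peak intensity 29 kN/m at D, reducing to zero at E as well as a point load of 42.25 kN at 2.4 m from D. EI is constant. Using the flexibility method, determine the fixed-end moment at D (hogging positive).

M_D = 273.7 kN·m

Take the two fixed-end moments M_D, M_E as redundants; the released structure is the simple span DE.
End rotations of the released simple span under the applied load (×1/EI):
  at D: triangular load, peak 29: w₀L³/(45EI) = 1114/EI
  at E: triangular load, peak 29: 7w₀L³/(360EI) = 974.4/EI
  at D: point load 42.25 at a = 2.4: Pab(L + b)/(6LEI) = 292/EI
  at E: point load 42.25 at a = 2.4: Pab(L + a)/(6LEI) = 194.7/EI
  θ_D0 = 1406/EI,  θ_E0 = 1169/EI
Flexibility coefficients: a unit moment at one end gives L/(3EI) there and L/(6EI) at the far end, so f₁₁ = f₂₂ = 4/EI and f₁₂ = f₂₁ = 2/EI.
Compatibility — zero rotation at each built-in end:
  4 M_D + 2 M_E = 1406
  2 M_D + 4 M_E = 1169
Solving the pair gives M_D = 273.7 kN·m and M_E = 155.4 kN·m (hogging).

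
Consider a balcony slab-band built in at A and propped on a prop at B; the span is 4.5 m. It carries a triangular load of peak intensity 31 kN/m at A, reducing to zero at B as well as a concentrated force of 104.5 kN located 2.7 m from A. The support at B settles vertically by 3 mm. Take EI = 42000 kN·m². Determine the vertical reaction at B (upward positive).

R_B = 54.95 kN

Choose R_B as the redundant. The primary structure is the cantilever fixed at A.
Downward deflection at the released point B due to the loads:
  triangular load, peak 31 at the fixed end: w₀L⁴/(30EI) = 423.7/EI
  point load 104.5 at a = 2.7: Pa²(3L − a)/(6EI) = 1371/EI
  δ_0 = 1795/EI
Flexibility coefficient — unit upward force at B: δ_{BB} = L³/(3EI) = 30.38/EI.
With EI = 42000 kN·m²: δ_0 = 0.042738 m and δ_{BB} = 0.000723 m/kN.
Compatibility — the beam at B must follow the support down by 0.003 m: δ_0 − R_B·δ_{BB} = 0.003, so R_B = (0.042738 − 0.003)/0.000723 = 54.95 kN.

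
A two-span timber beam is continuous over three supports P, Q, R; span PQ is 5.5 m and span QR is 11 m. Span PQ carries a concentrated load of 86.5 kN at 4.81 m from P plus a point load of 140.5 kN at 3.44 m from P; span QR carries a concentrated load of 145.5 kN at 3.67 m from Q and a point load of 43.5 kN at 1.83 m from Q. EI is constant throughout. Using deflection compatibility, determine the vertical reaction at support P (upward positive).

Insert a hinge at Q; M_Q is the redundant, and each span becomes simply supported.
Rotations at Q on the released spans (each span's end-slope, ×1/EI):
  span PQ: point load 86.5 at a = 4.81: Pab(L + a)/(6LEI) = 89.69/EI
  span PQ: point load 140.5 at a = 3.44: Pab(L + a)/(6LEI) = 269.7/EI
  span QR: point load 145.5 at a = 3.67: Pab(L + b)/(6LEI) = 1087/EI
  span QR: point load 43.5 at a = 1.83: Pab(L + b)/(6LEI) = 223.1/EI
  relative rotation θ_0 = (359.4 + 1310)/EI = 1670/EI
A unit hogging moment at Q produces rotation L₁/(3EI) + L₂/(3EI) = 5.5/EI.
Slope continuity at Q: θ_0 = M_Q·5.5/EI, so M_Q = 1670/5.5 = 303.6 kN·m (hogging).
Span PQ, ΣM about P with M_Q applied at Q: R_Q^{PQ}·5.5 = 899.4 + 303.6, so R_Q^{PQ} = 218.7 kN and R_P = 227 − 218.7 = 8.283 kN.

R_P = 8.283 kN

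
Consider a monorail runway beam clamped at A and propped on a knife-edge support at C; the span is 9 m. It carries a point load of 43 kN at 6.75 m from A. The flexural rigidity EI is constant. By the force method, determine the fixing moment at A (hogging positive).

Release the roller at C. Primary structure: cantilever fixed at A.
Primary-structure tip deflection at C by superposition:
  point load 43 at a = 6.75: Pa²(3L − a)/(6EI) = 6612/EI
Flexibility coefficient — unit upward force at C: δ_{CC} = L³/(3EI) = 243/EI.
Compatibility at C: δ_0 − R_C·δ_{CC} = 0, so R_C = 6612/243 = 27.21 kN.
Moment equilibrium about A: M_A = Σ(load moments about A) − R_C·L = 290.2 − 27.21×9 = 45.35 kN·m.

M_A = 45.35 kN·m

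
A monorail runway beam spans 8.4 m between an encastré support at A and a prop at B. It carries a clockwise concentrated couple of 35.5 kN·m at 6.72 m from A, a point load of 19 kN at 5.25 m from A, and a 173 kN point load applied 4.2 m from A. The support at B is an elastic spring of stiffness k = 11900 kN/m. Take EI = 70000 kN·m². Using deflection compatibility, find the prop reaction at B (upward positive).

R_B = 66.97 kN

Take the reaction at B as the redundant and release it; the primary structure is a cantilever fixed at A.
Downward deflection at the released point B due to the loads:
  clockwise couple 35.5 at a = 6.72: M₀a(2L − a)/(2EI) = 1202/EI
  point load 19 at a = 5.25: Pa²(3L − a)/(6EI) = 1741/EI
  point load 173 at a = 4.2: Pa²(3L − a)/(6EI) = 10681/EI
  δ_0 = 13625/EI
Tip deflection under a unit load at B: L³/(3EI) = 197.6/EI.
With EI = 70000 kN·m²: δ_0 = 0.19464 m and δ_{BB} = 0.002822 m/kN.
Compatibility — the spring shortens by R_B/k under the reaction it provides: δ_0 − R_B·δ_{BB} = R_B/k. With 1/k = 0.000084 m/kN, R_B = δ_0 / (δ_{BB} + 1/k) = 0.19464 / (0.002822 + 0.000084) = 66.97 kN.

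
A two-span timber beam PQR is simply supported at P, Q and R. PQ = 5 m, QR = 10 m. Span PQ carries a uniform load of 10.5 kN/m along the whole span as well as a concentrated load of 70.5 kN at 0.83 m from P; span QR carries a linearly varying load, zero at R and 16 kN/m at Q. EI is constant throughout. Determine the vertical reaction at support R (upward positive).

Release continuity at Q by inserting a hinge; the redundant is the internal moment M_Q. The primary structure is two simply-supported spans PQ and QR.
Discontinuity in slope at Q on the released structure — sum the simple-span end rotations:
  span PQ: UDL 10.5: wL³/(24EI) = 54.69/EI
  span PQ: point load 70.5 at a = 0.83: Pab(L + a)/(6LEI) = 47.42/EI
  span QR: triangular load, peak 16: w₀L³/(45EI) = 355.6/EI
  relative rotation θ_0 = (102.1 + 355.6)/EI = 457.7/EI
A unit hogging moment at Q produces rotation L₁/(3EI) + L₂/(3EI) = 5/EI.
Compatibility: M_Q·(L₁+L₂)/(3EI) = θ_0, giving M_Q = 91.53 kN·m (hogging).
Span QR, ΣM about R: R_Q^{QR}·10 = 533.3 + 91.53, so R_Q^{QR} = 62.49 kN and R_R = 80 − 62.49 = 17.51 kN.

R_R = 17.51 kN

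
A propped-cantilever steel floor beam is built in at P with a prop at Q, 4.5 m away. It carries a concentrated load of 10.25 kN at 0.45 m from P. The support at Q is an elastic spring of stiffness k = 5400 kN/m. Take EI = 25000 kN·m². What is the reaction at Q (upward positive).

Release the roller at Q. Primary structure: cantilever fixed at P.
Deflection at Q on the released cantilever, summing each load's contribution:
  point load 10.25 at a = 0.45: Pa²(3L − a)/(6EI) = 4.514/EI
Tip deflection under a unit load at Q: L³/(3EI) = 30.38/EI.
With EI = 25000 kN·m²: δ_0 = 0.000181 m and δ_{QQ} = 0.001215 m/kN.
Compatibility — the spring shortens by R_Q/k under the reaction it provides: δ_0 − R_Q·δ_{QQ} = R_Q/k. With 1/k = 0.000185 m/kN, R_Q = δ_0 / (δ_{QQ} + 1/k) = 0.000181 / (0.001215 + 0.000185) = 0.129 kN.

R_Q = 0.129 kN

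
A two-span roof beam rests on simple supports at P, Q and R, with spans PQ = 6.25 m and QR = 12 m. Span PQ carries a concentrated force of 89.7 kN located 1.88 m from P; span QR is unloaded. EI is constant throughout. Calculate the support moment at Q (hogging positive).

M_Q = 26.26 kN·m

Release continuity at Q by inserting a hinge; the redundant is the internal moment M_Q. The primary structure is two simply-supported spans PQ and QR.
Rotations at Q on the released spans (each span's end-slope, ×1/EI):
  span PQ: point load 89.7 at a = 1.88: Pab(L + a)/(6LEI) = 159.8/EI
  relative rotation θ_0 = (159.8 + 0)/EI = 159.8/EI
A unit hogging moment at Q produces rotation L₁/(3EI) + L₂/(3EI) = 6.083/EI.
Slope continuity at Q: θ_0 = M_Q·6.083/EI, so M_Q = 159.8/6.083 = 26.26 kN·m (hogging).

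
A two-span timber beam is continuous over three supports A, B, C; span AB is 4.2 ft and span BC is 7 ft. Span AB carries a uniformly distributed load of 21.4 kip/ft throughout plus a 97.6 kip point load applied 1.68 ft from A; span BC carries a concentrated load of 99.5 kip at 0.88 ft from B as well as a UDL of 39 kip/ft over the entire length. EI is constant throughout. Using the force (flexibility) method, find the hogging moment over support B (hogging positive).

Release continuity at B by inserting a hinge; the redundant is the internal moment M_B. The primary structure is two simply-supported spans AB and BC.
Discontinuity in slope at B on the released structure — sum the simple-span end rotations:
  span AB: UDL 21.4: wL³/(24EI) = 66.06/EI
  span AB: point load 97.6 at a = 1.68: Pab(L + a)/(6LEI) = 96.41/EI
  span BC: point load 99.5 at a = 0.88: Pab(L + b)/(6LEI) = 167.4/EI
  span BC: UDL 39: wL³/(24EI) = 557.4/EI
  relative rotation θ_0 = (162.5 + 724.8)/EI = 887.2/EI
A unit hogging moment at B produces rotation L₁/(3EI) + L₂/(3EI) = 3.733/EI.
Slope continuity at B: θ_0 = M_B·3.733/EI, so M_B = 887.2/3.733 = 237.7 kip·ft (hogging).

M_B = 237.7 kip·ft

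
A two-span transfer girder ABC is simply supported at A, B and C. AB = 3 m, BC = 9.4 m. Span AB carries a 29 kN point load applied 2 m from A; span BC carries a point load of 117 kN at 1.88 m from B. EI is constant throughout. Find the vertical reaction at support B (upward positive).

Take M_B as the redundant. Released structure: two simple spans AB and BC with a hinge at B.
End slopes at the hinge B, treating each span as simply supported:
  span AB: point load 29 at a = 2: Pab(L + a)/(6LEI) = 16.11/EI
  span BC: point load 117 at a = 1.88: Pab(L + b)/(6LEI) = 496.2/EI
  relative rotation θ_0 = (16.11 + 496.2)/EI = 512.3/EI
A unit hogging moment at B produces rotation L₁/(3EI) + L₂/(3EI) = 4.133/EI.
Slope continuity at B: θ_0 = M_B·4.133/EI, so M_B = 512.3/4.133 = 124 kN·m (hogging).
Span AB, ΣM about A with M_B applied at B: R_B^{AB}·3 = 58 + 124, so R_B^{AB} = 60.65 kN and R_A = 29 − 60.65 = -31.65 kN.
Span BC, ΣM about C: R_B^{BC}·9.4 = 879.8 + 124, so R_B^{BC} = 106.8 kN and R_C = 117 − 106.8 = 10.21 kN.
R_B = 60.65 + 106.8 = 167.4 kN.

R_B = 167.4 kN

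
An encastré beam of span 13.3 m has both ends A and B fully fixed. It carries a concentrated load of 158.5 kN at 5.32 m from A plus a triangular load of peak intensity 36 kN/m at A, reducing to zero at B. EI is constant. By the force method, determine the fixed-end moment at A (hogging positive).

M_A = 622 kN·m

Release both end moments; the primary structure is a simply-supported span AB with redundants M_A and M_B.
Simple-span end rotations at A and B under the given loads:
  at A: point load 158.5 at a = 5.32: Pab(L + b)/(6LEI) = 1794/EI
  at B: point load 158.5 at a = 5.32: Pab(L + a)/(6LEI) = 1570/EI
  at A: triangular load, peak 36: w₀L³/(45EI) = 1882/EI
  at B: triangular load, peak 36: 7w₀L³/(360EI) = 1647/EI
  θ_A0 = 3676/EI,  θ_B0 = 3217/EI
Flexibility coefficients: a unit moment at one end gives L/(3EI) there and L/(6EI) at the far end, so f₁₁ = f₂₂ = 4.433/EI and f₁₂ = f₂₁ = 2.217/EI.
Compatibility — zero rotation at each built-in end:
  4.433 M_A + 2.217 M_B = 3676
  2.217 M_A + 4.433 M_B = 3217
Solving the pair gives M_A = 622 kN·m and M_B = 414.6 kN·m (hogging).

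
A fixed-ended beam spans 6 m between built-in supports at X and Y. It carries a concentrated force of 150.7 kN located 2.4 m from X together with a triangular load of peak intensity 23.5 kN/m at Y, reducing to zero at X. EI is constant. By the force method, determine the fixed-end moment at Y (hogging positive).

M_Y = 129.1 kN·m

Release both end moments; the primary structure is a simply-supported span XY with redundants M_X and M_Y.
On the primary (simply-supported) span, the end slopes from the loading are:
  at X: point load 150.7 at a = 2.4: Pab(L + b)/(6LEI) = 347.2/EI
  at Y: point load 150.7 at a = 2.4: Pab(L + a)/(6LEI) = 303.8/EI
  at X: triangular load, peak 23.5: 7w₀L³/(360EI) = 98.7/EI
  at Y: triangular load, peak 23.5: w₀L³/(45EI) = 112.8/EI
  θ_X0 = 445.9/EI,  θ_Y0 = 416.6/EI
Flexibility coefficients: a unit moment at one end gives L/(3EI) there and L/(6EI) at the far end, so f₁₁ = f₂₂ = 2/EI and f₁₂ = f₂₁ = 1/EI.
Compatibility — zero rotation at each built-in end:
  2 M_X + 1 M_Y = 445.9
  1 M_X + 2 M_Y = 416.6
Solving the pair gives M_X = 158.4 kN·m and M_Y = 129.1 kN·m (hogging).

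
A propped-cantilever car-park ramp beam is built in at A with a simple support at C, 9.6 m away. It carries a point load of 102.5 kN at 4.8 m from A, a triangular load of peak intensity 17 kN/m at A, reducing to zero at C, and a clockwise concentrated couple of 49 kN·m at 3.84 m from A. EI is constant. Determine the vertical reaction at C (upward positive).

R_C = 53.25 kN

Remove the prop at C; the released (primary) structure is a cantilever built in at A.
Downward deflection at the released point C due to the loads:
  point load 102.5 at a = 4.8: Pa²(3L − a)/(6EI) = 9446/EI
  triangular load, peak 17 at the fixed end: w₀L⁴/(30EI) = 4813/EI
  clockwise couple 49 at a = 3.84: M₀a(2L − a)/(2EI) = 1445/EI
  δ_0 = 15704/EI
Tip deflection under a unit load at C: L³/(3EI) = 294.9/EI.
Compatibility at C: δ_0 − R_C·δ_{CC} = 0, so R_C = 15704/294.9 = 53.25 kN.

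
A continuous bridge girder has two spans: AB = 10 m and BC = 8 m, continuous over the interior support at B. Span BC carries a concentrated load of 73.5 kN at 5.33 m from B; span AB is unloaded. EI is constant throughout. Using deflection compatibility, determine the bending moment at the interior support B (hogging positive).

M_B = 38.75 kN·m

Insert a hinge at B; M_B is the redundant, and each span becomes simply supported.
Discontinuity in slope at B on the released structure — sum the simple-span end rotations:
  span BC: point load 73.5 at a = 5.33: Pab(L + b)/(6LEI) = 232.5/EI
  relative rotation θ_0 = (0 + 232.5)/EI = 232.5/EI
A unit hogging moment at B produces rotation L₁/(3EI) + L₂/(3EI) = 6/EI.
Compatibility: M_B·(L₁+L₂)/(3EI) = θ_0, giving M_B = 38.75 kN·m (hogging).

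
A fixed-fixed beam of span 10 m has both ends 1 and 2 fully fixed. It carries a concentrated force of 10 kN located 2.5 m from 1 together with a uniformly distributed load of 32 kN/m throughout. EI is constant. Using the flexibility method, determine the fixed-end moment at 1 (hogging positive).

M_1 = 280.7 kN·m

Release both end moments; the primary structure is a simply-supported span 12 with redundants M_1 and M_2.
Simple-span end rotations at 1 and 2 under the given loads:
  at 1: point load 10 at a = 2.5: Pab(L + b)/(6LEI) = 54.69/EI
  at 2: point load 10 at a = 2.5: Pab(L + a)/(6LEI) = 39.06/EI
  at 1: UDL 32: wL³/(24EI) = 1333/EI
  at 2: UDL 32: wL³/(24EI) = 1333/EI
  θ_10 = 1388/EI,  θ_20 = 1372/EI
Flexibility coefficients: a unit moment at one end gives L/(3EI) there and L/(6EI) at the far end, so f₁₁ = f₂₂ = 3.333/EI and f₁₂ = f₂₁ = 1.667/EI.
Compatibility — zero rotation at each built-in end:
  3.333 M_1 + 1.667 M_2 = 1388
  1.667 M_1 + 3.333 M_2 = 1372
Solving the pair gives M_1 = 280.7 kN·m and M_2 = 271.4 kN·m (hogging).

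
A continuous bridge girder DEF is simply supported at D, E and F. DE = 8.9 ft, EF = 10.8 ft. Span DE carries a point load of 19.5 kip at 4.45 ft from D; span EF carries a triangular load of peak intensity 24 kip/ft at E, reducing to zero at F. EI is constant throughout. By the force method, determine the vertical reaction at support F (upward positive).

Take M_E as the redundant. Released structure: two simple spans DE and EF with a hinge at E.
End slopes at the hinge E, treating each span as simply supported:
  span DE: point load 19.5 at a = 4.45: Pab(L + a)/(6LEI) = 96.54/EI
  span EF: triangular load, peak 24: w₀L³/(45EI) = 671.8/EI
  relative rotation θ_0 = (96.54 + 671.8)/EI = 768.4/EI
A unit hogging moment at E produces rotation L₁/(3EI) + L₂/(3EI) = 6.567/EI.
Slope continuity at E: θ_0 = M_E·6.567/EI, so M_E = 768.4/6.567 = 117 kip·ft (hogging).
Span EF, ΣM about F: R_E^{EF}·10.8 = 933.1 + 117, so R_E^{EF} = 97.23 kip and R_F = 129.6 − 97.23 = 32.37 kip.

R_F = 32.37 kip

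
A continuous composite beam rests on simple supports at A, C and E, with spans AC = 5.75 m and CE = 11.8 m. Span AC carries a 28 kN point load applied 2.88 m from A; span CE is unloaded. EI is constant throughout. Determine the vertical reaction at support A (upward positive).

R_A = 12.25 kN

Take M_C as the redundant. Released structure: two simple spans AC and CE with a hinge at C.
Rotations at C on the released spans (each span's end-slope, ×1/EI):
  span AC: point load 28 at a = 2.88: Pab(L + a)/(6LEI) = 57.89/EI
  relative rotation θ_0 = (57.89 + 0)/EI = 57.89/EI
A unit hogging moment at C produces rotation L₁/(3EI) + L₂/(3EI) = 5.85/EI.
Slope continuity at C: θ_0 = M_C·5.85/EI, so M_C = 57.89/5.85 = 9.896 kN·m (hogging).
Span AC, ΣM about A with M_C applied at C: R_C^{AC}·5.75 = 80.64 + 9.896, so R_C^{AC} = 15.75 kN and R_A = 28 − 15.75 = 12.25 kN.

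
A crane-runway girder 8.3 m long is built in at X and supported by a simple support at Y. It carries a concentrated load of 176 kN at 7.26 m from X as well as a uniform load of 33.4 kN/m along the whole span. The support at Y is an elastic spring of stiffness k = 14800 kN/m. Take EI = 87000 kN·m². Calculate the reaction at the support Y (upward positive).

Take the reaction at Y as the redundant and release it; the primary structure is a cantilever fixed at X.
Downward deflection at the released point Y due to the loads:
  point load 176 at a = 7.26: Pa²(3L − a)/(6EI) = 27273/EI
  UDL 33.4: wL⁴/(8EI) = 19814/EI
  δ_0 = 47087/EI
Tip deflection under a unit load at Y: L³/(3EI) = 190.6/EI.
With EI = 87000 kN·m²: δ_0 = 0.54123 m and δ_{YY} = 0.002191 m/kN.
Compatibility — the spring shortens by R_Y/k under the reaction it provides: δ_0 − R_Y·δ_{YY} = R_Y/k. With 1/k = 0.000068 m/kN, R_Y = δ_0 / (δ_{YY} + 1/k) = 0.54123 / (0.002191 + 0.000068) = 239.7 kN.

R_Y = 239.7 kN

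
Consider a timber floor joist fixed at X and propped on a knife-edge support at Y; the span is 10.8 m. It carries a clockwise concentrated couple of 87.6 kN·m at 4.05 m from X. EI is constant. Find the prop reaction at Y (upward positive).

Remove the prop at Y; the released (primary) structure is a cantilever built in at X.
Deflection at Y on the released cantilever, summing each load's contribution:
  clockwise couple 87.6 at a = 4.05: M₀a(2L − a)/(2EI) = 3113/EI
Tip deflection under a unit load at Y: L³/(3EI) = 419.9/EI.
The prop prevents deflection at Y: R_Y = δ_0/δ_{YY} = 3113/419.9 = 7.414 kN.

R_Y = 7.414 kN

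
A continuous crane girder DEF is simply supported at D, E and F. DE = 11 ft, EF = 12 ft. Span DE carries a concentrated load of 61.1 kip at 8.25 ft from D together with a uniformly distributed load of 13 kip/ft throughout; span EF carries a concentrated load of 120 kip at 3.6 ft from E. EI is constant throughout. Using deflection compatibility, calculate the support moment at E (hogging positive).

Take M_E as the redundant. Released structure: two simple spans DE and EF with a hinge at E.
Discontinuity in slope at E on the released structure — sum the simple-span end rotations:
  span DE: point load 61.1 at a = 8.25: Pab(L + a)/(6LEI) = 404.3/EI
  span DE: UDL 13: wL³/(24EI) = 721/EI
  span EF: point load 120 at a = 3.6: Pab(L + b)/(6LEI) = 1028/EI
  relative rotation θ_0 = (1125 + 1028)/EI = 2153/EI
A unit hogging moment at E produces rotation L₁/(3EI) + L₂/(3EI) = 7.667/EI.
Slope continuity at E: θ_0 = M_E·7.667/EI, so M_E = 2153/7.667 = 280.9 kip·ft (hogging).

M_E = 280.9 kip·ft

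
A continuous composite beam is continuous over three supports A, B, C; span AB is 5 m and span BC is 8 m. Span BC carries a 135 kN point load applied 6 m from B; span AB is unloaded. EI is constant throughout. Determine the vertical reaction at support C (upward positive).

Insert a hinge at B; M_B is the redundant, and each span becomes simply supported.
End slopes at the hinge B, treating each span as simply supported:
  span BC: point load 135 at a = 6: Pab(L + b)/(6LEI) = 337.5/EI
  relative rotation θ_0 = (0 + 337.5)/EI = 337.5/EI
A unit hogging moment at B produces rotation L₁/(3EI) + L₂/(3EI) = 4.333/EI.
Slope continuity at B: θ_0 = M_B·4.333/EI, so M_B = 337.5/4.333 = 77.88 kN·m (hogging).
Span BC, ΣM about C: R_B^{BC}·8 = 270 + 77.88, so R_B^{BC} = 43.49 kN and R_C = 135 − 43.49 = 91.51 kN.

R_C = 91.51 kN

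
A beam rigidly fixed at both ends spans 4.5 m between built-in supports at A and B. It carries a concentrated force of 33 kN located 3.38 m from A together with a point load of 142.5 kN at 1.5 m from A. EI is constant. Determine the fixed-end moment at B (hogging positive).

Take the two fixed-end moments M_A, M_B as redundants; the released structure is the simple span AB.
End rotations of the released simple span under the applied load (×1/EI):
  at A: point load 33 at a = 3.38: Pab(L + b)/(6LEI) = 26/EI
  at B: point load 33 at a = 3.38: Pab(L + a)/(6LEI) = 36.46/EI
  at A: point load 142.5 at a = 1.5: Pab(L + b)/(6LEI) = 178.1/EI
  at B: point load 142.5 at a = 1.5: Pab(L + a)/(6LEI) = 142.5/EI
  θ_A0 = 204.1/EI,  θ_B0 = 179/EI
Flexibility coefficients: a unit moment at one end gives L/(3EI) there and L/(6EI) at the far end, so f₁₁ = f₂₂ = 1.5/EI and f₁₂ = f₂₁ = 0.75/EI.
Compatibility — zero rotation at each built-in end:
  1.5 M_A + 0.75 M_B = 204.1
  0.75 M_A + 1.5 M_B = 179
Solving the pair gives M_A = 101.9 kN·m and M_B = 68.35 kN·m (hogging).

M_B = 68.35 kN·m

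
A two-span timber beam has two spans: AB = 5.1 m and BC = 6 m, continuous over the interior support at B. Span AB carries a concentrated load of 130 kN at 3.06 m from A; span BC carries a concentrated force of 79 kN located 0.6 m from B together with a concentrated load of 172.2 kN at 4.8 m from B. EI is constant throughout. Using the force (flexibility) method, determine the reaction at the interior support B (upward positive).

R_B = 232.2 kN

Take M_B as the redundant. Released structure: two simple spans AB and BC with a hinge at B.
Discontinuity in slope at B on the released structure — sum the simple-span end rotations:
  span AB: point load 130 at a = 3.06: Pab(L + a)/(6LEI) = 216.4/EI
  span BC: point load 79 at a = 0.6: Pab(L + b)/(6LEI) = 81.05/EI
  span BC: point load 172.2 at a = 4.8: Pab(L + b)/(6LEI) = 198.4/EI
  relative rotation θ_0 = (216.4 + 279.4)/EI = 495.8/EI
A unit hogging moment at B produces rotation L₁/(3EI) + L₂/(3EI) = 3.7/EI.
Slope continuity at B: θ_0 = M_B·3.7/EI, so M_B = 495.8/3.7 = 134 kN·m (hogging).
Span AB, ΣM about A with M_B applied at B: R_B^{AB}·5.1 = 397.8 + 134, so R_B^{AB} = 104.3 kN and R_A = 130 − 104.3 = 25.72 kN.
Span BC, ΣM about C: R_B^{BC}·6 = 633.2 + 134, so R_B^{BC} = 127.9 kN and R_C = 251.2 − 127.9 = 123.3 kN.
R_B = 104.3 + 127.9 = 232.2 kN.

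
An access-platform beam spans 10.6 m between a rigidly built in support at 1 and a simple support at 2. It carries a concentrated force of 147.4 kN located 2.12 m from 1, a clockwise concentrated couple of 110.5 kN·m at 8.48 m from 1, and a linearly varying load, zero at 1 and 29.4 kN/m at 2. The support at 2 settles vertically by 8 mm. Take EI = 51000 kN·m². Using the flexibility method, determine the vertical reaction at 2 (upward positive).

Remove the prop at 2; the released (primary) structure is a cantilever built in at 1.
Downward deflection at the released point 2 due to the loads:
  point load 147.4 at a = 2.12: Pa²(3L − a)/(6EI) = 3277/EI
  clockwise couple 110.5 at a = 8.48: M₀a(2L − a)/(2EI) = 5960/EI
  triangular load, peak 29.4 at the free end: 11w₀L⁴/(120EI) = 34024/EI
  δ_0 = 43260/EI
Flexibility coefficient — unit upward force at 2: δ_{22} = L³/(3EI) = 397/EI.
With EI = 51000 kN·m²: δ_0 = 0.84824 m and δ_{22} = 0.007784 m/kN.
Compatibility — the beam at 2 must follow the support down by 0.008 m: δ_0 − R_2·δ_{22} = 0.008, so R_2 = (0.84824 − 0.008)/0.007784 = 107.9 kN.

R_2 = 107.9 kN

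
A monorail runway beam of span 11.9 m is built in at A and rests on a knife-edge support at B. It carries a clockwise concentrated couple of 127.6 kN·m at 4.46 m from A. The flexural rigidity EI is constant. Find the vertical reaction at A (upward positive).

R_A = -9.797 kN

Release the roller at B. Primary structure: cantilever fixed at A.
Free-end deflection of the primary structure under the applied loading (downward +):
  clockwise couple 127.6 at a = 4.46: M₀a(2L − a)/(2EI) = 5503/EI
Tip deflection under a unit load at B: L³/(3EI) = 561.7/EI.
Compatibility at B: δ_0 − R_B·δ_{BB} = 0, so R_B = 5503/561.7 = 9.797 kN.
Vertical equilibrium: R_A = ΣP − R_B = 0 − 9.797 = -9.797 kN.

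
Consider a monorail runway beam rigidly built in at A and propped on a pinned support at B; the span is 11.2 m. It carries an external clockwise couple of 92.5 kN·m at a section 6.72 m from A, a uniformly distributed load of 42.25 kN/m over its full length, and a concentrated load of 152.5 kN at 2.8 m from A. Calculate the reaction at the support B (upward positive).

R_B = 201 kN

Take the reaction at B as the redundant and release it; the primary structure is a cantilever fixed at A.
Deflection at B on the released cantilever, summing each load's contribution:
  clockwise couple 92.5 at a = 6.72: M₀a(2L − a)/(2EI) = 4873/EI
  UDL 42.25: wL⁴/(8EI) = 83101/EI
  point load 152.5 at a = 2.8: Pa²(3L − a)/(6EI) = 6137/EI
  δ_0 = 94112/EI
Tip deflection under a unit load at B: L³/(3EI) = 468.3/EI.
Compatibility at B: δ_0 − R_B·δ_{BB} = 0, so R_B = 94112/468.3 = 201 kN.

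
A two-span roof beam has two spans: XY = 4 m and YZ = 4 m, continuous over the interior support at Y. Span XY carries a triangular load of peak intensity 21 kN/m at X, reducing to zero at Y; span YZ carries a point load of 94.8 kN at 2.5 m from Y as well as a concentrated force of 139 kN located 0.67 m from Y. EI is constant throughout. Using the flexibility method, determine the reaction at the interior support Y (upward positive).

Release continuity at Y by inserting a hinge; the redundant is the internal moment M_Y. The primary structure is two simply-supported spans XY and YZ.
Discontinuity in slope at Y on the released structure — sum the simple-span end rotations:
  span XY: triangular load, peak 21: 7w₀L³/(360EI) = 26.13/EI
  span YZ: point load 94.8 at a = 2.5: Pab(L + b)/(6LEI) = 81.47/EI
  span YZ: point load 139 at a = 0.67: Pab(L + b)/(6LEI) = 94.72/EI
  relative rotation θ_0 = (26.13 + 176.2)/EI = 202.3/EI
A unit hogging moment at Y produces rotation L₁/(3EI) + L₂/(3EI) = 2.667/EI.
Slope continuity at Y: θ_0 = M_Y·2.667/EI, so M_Y = 202.3/2.667 = 75.87 kN·m (hogging).
Span XY, ΣM about X with M_Y applied at Y: R_Y^{XY}·4 = 56 + 75.87, so R_Y^{XY} = 32.97 kN and R_X = 42 − 32.97 = 9.033 kN.
Span YZ, ΣM about Z: R_Y^{YZ}·4 = 605.1 + 75.87, so R_Y^{YZ} = 170.2 kN and R_Z = 233.8 − 170.2 = 63.57 kN.
R_Y = 32.97 + 170.2 = 203.2 kN.

R_Y = 203.2 kN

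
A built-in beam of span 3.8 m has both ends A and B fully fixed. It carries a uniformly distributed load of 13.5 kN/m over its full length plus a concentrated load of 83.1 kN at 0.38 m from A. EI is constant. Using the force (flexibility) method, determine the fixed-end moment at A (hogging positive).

Release both end moments; the primary structure is a simply-supported span AB with redundants M_A and M_B.
On the primary (simply-supported) span, the end slopes from the loading are:
  at A: UDL 13.5: wL³/(24EI) = 30.87/EI
  at B: UDL 13.5: wL³/(24EI) = 30.87/EI
  at A: point load 83.1 at a = 0.38: Pab(L + b)/(6LEI) = 34.2/EI
  at B: point load 83.1 at a = 0.38: Pab(L + a)/(6LEI) = 19.8/EI
  θ_A0 = 65.06/EI,  θ_B0 = 50.66/EI
Flexibility coefficients: a unit moment at one end gives L/(3EI) there and L/(6EI) at the far end, so f₁₁ = f₂₂ = 1.267/EI and f₁₂ = f₂₁ = 0.6333/EI.
Compatibility — zero rotation at each built-in end:
  1.267 M_A + 0.6333 M_B = 65.06
  0.6333 M_A + 1.267 M_B = 50.66
Solving the pair gives M_A = 41.82 kN·m and M_B = 19.09 kN·m (hogging).

M_A = 41.82 kN·m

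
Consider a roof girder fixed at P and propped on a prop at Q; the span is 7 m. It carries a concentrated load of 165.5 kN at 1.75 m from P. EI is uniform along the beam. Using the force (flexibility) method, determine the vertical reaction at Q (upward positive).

R_Q = 14.22 kN

Take the reaction at Q as the redundant and release it; the primary structure is a cantilever fixed at P.
Free-end deflection of the primary structure under the applied loading (downward +):
  point load 165.5 at a = 1.75: Pa²(3L − a)/(6EI) = 1626/EI
Tip deflection under a unit load at Q: L³/(3EI) = 114.3/EI.
The prop prevents deflection at Q: R_Q = δ_0/δ_{QQ} = 1626/114.3 = 14.22 kN.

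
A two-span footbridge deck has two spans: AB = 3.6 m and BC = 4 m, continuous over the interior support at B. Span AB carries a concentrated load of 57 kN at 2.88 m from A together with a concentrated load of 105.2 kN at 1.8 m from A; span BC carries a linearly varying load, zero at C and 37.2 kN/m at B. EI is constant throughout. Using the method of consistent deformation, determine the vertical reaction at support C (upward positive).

Take M_B as the redundant. Released structure: two simple spans AB and BC with a hinge at B.
End slopes at the hinge B, treating each span as simply supported:
  span AB: point load 57 at a = 2.88: Pab(L + a)/(6LEI) = 35.46/EI
  span AB: point load 105.2 at a = 1.8: Pab(L + a)/(6LEI) = 85.21/EI
  span BC: triangular load, peak 37.2: w₀L³/(45EI) = 52.91/EI
  relative rotation θ_0 = (120.7 + 52.91)/EI = 173.6/EI
A unit hogging moment at B produces rotation L₁/(3EI) + L₂/(3EI) = 2.533/EI.
Slope continuity at B: θ_0 = M_B·2.533/EI, so M_B = 173.6/2.533 = 68.52 kN·m (hogging).
Span BC, ΣM about C: R_B^{BC}·4 = 198.4 + 68.52, so R_B^{BC} = 66.73 kN and R_C = 74.4 − 66.73 = 7.671 kN.

R_C = 7.671 kN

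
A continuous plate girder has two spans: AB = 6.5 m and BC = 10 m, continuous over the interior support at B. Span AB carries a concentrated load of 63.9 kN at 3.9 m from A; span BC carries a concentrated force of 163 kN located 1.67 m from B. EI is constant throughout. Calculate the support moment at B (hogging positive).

Release continuity at B by inserting a hinge; the redundant is the internal moment M_B. The primary structure is two simply-supported spans AB and BC.
Discontinuity in slope at B on the released structure — sum the simple-span end rotations:
  span AB: point load 63.9 at a = 3.9: Pab(L + a)/(6LEI) = 172.8/EI
  span BC: point load 163 at a = 1.67: Pab(L + b)/(6LEI) = 692.7/EI
  relative rotation θ_0 = (172.8 + 692.7)/EI = 865.5/EI
A unit hogging moment at B produces rotation L₁/(3EI) + L₂/(3EI) = 5.5/EI.
Slope continuity at B: θ_0 = M_B·5.5/EI, so M_B = 865.5/5.5 = 157.4 kN·m (hogging).

M_B = 157.4 kN·m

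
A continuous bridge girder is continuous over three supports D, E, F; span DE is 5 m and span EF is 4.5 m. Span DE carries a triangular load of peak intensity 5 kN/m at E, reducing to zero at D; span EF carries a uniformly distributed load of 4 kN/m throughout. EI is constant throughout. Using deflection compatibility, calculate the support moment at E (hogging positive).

M_E = 9.182 kN·m

Take M_E as the redundant. Released structure: two simple spans DE and EF with a hinge at E.
Discontinuity in slope at E on the released structure — sum the simple-span end rotations:
  span DE: triangular load, peak 5: w₀L³/(45EI) = 13.89/EI
  span EF: UDL 4: wL³/(24EI) = 15.19/EI
  relative rotation θ_0 = (13.89 + 15.19)/EI = 29.08/EI
A unit hogging moment at E produces rotation L₁/(3EI) + L₂/(3EI) = 3.167/EI.
Slope continuity at E: θ_0 = M_E·3.167/EI, so M_E = 29.08/3.167 = 9.182 kN·m (hogging).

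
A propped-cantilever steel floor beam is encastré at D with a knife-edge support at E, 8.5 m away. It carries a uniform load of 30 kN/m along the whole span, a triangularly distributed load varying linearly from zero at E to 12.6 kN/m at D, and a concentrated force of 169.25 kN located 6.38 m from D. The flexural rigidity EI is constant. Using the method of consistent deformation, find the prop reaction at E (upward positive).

Remove the prop at E; the released (primary) structure is a cantilever built in at D.
Downward deflection at the released point E due to the loads:
  UDL 30: wL⁴/(8EI) = 19575/EI
  triangular load, peak 12.6 at the fixed end: w₀L⁴/(30EI) = 2192/EI
  point load 169.25 at a = 6.38: Pa²(3L − a)/(6EI) = 21954/EI
  δ_0 = 43721/EI
Flexibility coefficient — unit upward force at E: δ_{EE} = L³/(3EI) = 204.7/EI.
The prop prevents deflection at E: R_E = δ_0/δ_{EE} = 43721/204.7 = 213.6 kN.

R_E = 213.6 kN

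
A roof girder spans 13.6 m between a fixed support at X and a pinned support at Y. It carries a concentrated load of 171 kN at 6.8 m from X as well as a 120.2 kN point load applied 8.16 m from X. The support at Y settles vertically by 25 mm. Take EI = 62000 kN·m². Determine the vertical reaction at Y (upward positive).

Take the reaction at Y as the redundant and release it; the primary structure is a cantilever fixed at X.
Deflection at Y on the released cantilever, summing each load's contribution:
  point load 171 at a = 6.8: Pa²(3L − a)/(6EI) = 44807/EI
  point load 120.2 at a = 8.16: Pa²(3L − a)/(6EI) = 43540/EI
  δ_0 = 88346/EI
Flexibility coefficient — unit upward force at Y: δ_{YY} = L³/(3EI) = 838.5/EI.
With EI = 62000 kN·m²: δ_0 = 1.4249 m and δ_{YY} = 0.013524 m/kN.
Compatibility — the beam at Y must follow the support down by 0.025 m: δ_0 − R_Y·δ_{YY} = 0.025, so R_Y = (1.4249 − 0.025)/0.013524 = 103.5 kN.

R_Y = 103.5 kN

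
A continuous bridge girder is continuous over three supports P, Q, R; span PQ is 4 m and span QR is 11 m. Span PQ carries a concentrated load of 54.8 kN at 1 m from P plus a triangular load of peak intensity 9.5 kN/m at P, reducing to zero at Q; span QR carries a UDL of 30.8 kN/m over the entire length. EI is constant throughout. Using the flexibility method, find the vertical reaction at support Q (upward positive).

R_Q = 309 kN

Release continuity at Q by inserting a hinge; the redundant is the internal moment M_Q. The primary structure is two simply-supported spans PQ and QR.
End slopes at the hinge Q, treating each span as simply supported:
  span PQ: point load 54.8 at a = 1: Pab(L + a)/(6LEI) = 34.25/EI
  span PQ: triangular load, peak 9.5: 7w₀L³/(360EI) = 11.82/EI
  span QR: UDL 30.8: wL³/(24EI) = 1708/EI
  relative rotation θ_0 = (46.07 + 1708)/EI = 1754/EI
A unit hogging moment at Q produces rotation L₁/(3EI) + L₂/(3EI) = 5/EI.
Slope continuity at Q: θ_0 = M_Q·5/EI, so M_Q = 1754/5 = 350.8 kN·m (hogging).
Span PQ, ΣM about P with M_Q applied at Q: R_Q^{PQ}·4 = 80.13 + 350.8, so R_Q^{PQ} = 107.7 kN and R_P = 73.8 − 107.7 = -33.94 kN.
Span QR, ΣM about R: R_Q^{QR}·11 = 1863 + 350.8, so R_Q^{QR} = 201.3 kN and R_R = 338.8 − 201.3 = 137.5 kN.
R_Q = 107.7 + 201.3 = 309 kN.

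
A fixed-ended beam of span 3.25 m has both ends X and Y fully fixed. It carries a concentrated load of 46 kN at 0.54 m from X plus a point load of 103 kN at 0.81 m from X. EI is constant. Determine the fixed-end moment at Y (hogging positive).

M_Y = 19.05 kN·m

Release both end moments; the primary structure is a simply-supported span XY with redundants M_X and M_Y.
End rotations of the released simple span under the applied load (×1/EI):
  at X: point load 46 at a = 0.54: Pab(L + b)/(6LEI) = 20.57/EI
  at Y: point load 46 at a = 0.54: Pab(L + a)/(6LEI) = 13.08/EI
  at X: point load 103 at a = 0.81: Pab(L + b)/(6LEI) = 59.4/EI
  at Y: point load 103 at a = 0.81: Pab(L + a)/(6LEI) = 42.38/EI
  θ_X0 = 79.98/EI,  θ_Y0 = 55.47/EI
Flexibility coefficients: a unit moment at one end gives L/(3EI) there and L/(6EI) at the far end, so f₁₁ = f₂₂ = 1.083/EI and f₁₂ = f₂₁ = 0.5417/EI.
Compatibility — zero rotation at each built-in end:
  1.083 M_X + 0.5417 M_Y = 79.98
  0.5417 M_X + 1.083 M_Y = 55.47
Solving the pair gives M_X = 64.3 kN·m and M_Y = 19.05 kN·m (hogging).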